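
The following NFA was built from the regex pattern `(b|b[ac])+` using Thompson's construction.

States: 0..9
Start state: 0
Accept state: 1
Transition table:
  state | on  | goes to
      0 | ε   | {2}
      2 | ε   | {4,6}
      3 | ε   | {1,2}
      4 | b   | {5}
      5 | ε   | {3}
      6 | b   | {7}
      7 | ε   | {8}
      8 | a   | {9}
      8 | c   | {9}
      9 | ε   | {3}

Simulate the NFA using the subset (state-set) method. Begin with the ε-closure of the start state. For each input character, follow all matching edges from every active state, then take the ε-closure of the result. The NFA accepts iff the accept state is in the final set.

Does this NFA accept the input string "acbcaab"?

Answer: REJECT

Derivation:
initial (ε-close {0}): {0,2,4,6}
'a' @ 1: {}  — dead — no transitions
rest 'cbcaab' ignored (set empty)
after full input: {}  (accept=1 not in)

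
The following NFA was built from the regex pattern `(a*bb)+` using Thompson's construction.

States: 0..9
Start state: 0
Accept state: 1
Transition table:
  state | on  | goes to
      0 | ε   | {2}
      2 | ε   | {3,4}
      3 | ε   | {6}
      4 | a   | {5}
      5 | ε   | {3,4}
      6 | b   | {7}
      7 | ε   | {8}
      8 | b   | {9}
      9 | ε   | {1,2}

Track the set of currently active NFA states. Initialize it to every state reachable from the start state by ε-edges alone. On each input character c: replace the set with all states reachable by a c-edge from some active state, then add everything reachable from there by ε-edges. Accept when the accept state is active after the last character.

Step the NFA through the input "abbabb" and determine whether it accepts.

Answer: ACCEPT

Steps:
S₀ = ε-closure({0}) = {0,2,3,4,6}
'a' @ 1: {3,4,5,6}
'b' @ 2: {7,8}
'b' @ 3: {1,2,3,4,6,9}  (accept∈set)
'a' @ 4: {3,4,5,6}
'b' @ 5: {7,8}
'b' @ 6: {1,2,3,4,6,9}  (accept∈set)
final: {1,2,3,4,6,9}; accept 1 in set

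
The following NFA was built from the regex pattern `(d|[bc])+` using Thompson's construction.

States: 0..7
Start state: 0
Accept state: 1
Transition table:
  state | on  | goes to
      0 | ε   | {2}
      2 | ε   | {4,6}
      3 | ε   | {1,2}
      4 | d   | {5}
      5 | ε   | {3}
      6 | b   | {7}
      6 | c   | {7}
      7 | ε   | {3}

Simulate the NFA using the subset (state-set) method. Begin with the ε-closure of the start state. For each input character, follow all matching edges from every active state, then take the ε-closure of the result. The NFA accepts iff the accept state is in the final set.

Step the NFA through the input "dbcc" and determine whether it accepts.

S₀ = ε-closure({0}) = {0,2,4,6}
'd' @ 1: {1,2,3,4,5,6}  ✓accept
'b' @ 2: {1,2,3,4,6,7}  ✓accept
'c' @ 3: {1,2,3,4,6,7}  ✓accept
'c' @ 4: {1,2,3,4,6,7}  ✓accept
after full input: {1,2,3,4,6,7}  (accept=1 in)

Answer: ACCEPT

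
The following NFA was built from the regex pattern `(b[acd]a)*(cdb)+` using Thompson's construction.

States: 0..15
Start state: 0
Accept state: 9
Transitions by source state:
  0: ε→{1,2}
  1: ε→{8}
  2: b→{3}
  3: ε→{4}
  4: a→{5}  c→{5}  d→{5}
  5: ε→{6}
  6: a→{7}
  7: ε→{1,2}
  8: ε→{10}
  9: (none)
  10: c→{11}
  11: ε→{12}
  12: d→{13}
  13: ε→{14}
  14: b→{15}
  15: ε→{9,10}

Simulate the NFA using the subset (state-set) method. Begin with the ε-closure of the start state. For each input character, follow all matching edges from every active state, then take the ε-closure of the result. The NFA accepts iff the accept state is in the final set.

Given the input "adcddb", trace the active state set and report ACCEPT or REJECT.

Answer: REJECT

Derivation:
initial (ε-close {0}): {0,1,2,8,10}
'a' @ 1: {}  — state set empty
rest 'dcddb' ignored (set empty)
end set {} — state 9 not in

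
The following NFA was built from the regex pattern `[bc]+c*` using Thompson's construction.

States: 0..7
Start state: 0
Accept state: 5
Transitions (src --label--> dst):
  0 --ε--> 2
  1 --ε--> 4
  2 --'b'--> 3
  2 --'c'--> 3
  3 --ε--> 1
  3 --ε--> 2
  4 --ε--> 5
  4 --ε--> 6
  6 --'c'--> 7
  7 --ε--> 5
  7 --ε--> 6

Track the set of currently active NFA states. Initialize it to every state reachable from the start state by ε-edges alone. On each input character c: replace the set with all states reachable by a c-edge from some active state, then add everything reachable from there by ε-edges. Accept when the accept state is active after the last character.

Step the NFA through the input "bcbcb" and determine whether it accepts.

Answer: ACCEPT

Steps:
S₀ = ε-closure({0}) = {0,2}
'b' @ 1: {1,2,3,4,5,6}  (accept∈set)
'c' @ 2: {1,2,3,4,5,6,7}  (accept∈set)
'b' @ 3: {1,2,3,4,5,6}  (accept∈set)
'c' @ 4: {1,2,3,4,5,6,7}  (accept∈set)
'b' @ 5: {1,2,3,4,5,6}  (accept∈set)
end set {1,2,3,4,5,6} — state 5 in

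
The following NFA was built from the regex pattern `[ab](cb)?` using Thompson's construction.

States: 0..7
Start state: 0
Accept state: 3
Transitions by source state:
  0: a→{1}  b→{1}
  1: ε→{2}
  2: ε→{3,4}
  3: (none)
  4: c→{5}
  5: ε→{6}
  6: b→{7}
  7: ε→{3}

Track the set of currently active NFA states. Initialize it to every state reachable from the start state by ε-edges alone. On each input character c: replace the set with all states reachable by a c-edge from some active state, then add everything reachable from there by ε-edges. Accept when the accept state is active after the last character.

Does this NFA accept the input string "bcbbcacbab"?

start: ε-closure({0}) = {0}
'b' @ 1: {1,2,3,4}  [accepting]
'c' @ 2: {5,6}
'b' @ 3: {3,7}  [accepting]
'b' @ 4: {}  — no active states
rest 'cacbab' ignored (set empty)
end set {} — state 3 not in

Answer: REJECT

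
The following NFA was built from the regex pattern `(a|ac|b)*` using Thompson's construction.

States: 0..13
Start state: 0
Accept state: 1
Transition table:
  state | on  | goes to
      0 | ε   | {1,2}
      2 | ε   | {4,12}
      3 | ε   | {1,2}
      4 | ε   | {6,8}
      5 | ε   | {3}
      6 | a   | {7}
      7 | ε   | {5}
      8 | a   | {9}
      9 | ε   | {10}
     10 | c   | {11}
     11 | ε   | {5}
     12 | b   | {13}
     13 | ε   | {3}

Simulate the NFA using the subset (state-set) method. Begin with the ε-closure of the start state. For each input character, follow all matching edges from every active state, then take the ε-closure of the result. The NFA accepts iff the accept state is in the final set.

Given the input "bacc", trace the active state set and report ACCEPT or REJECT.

initial (ε-close {0}): {0,1,2,4,6,8,12}
'b' @ 1: {1,2,3,4,6,8,12,13}  (accept∈set)
'a' @ 2: {1,2,3,4,5,6,7,8,9,10,12}  (accept∈set)
'c' @ 3: {1,2,3,4,5,6,8,11,12}  (accept∈set)
'c' @ 4: {}  — no active states
end set {} — state 1 not in

Answer: REJECT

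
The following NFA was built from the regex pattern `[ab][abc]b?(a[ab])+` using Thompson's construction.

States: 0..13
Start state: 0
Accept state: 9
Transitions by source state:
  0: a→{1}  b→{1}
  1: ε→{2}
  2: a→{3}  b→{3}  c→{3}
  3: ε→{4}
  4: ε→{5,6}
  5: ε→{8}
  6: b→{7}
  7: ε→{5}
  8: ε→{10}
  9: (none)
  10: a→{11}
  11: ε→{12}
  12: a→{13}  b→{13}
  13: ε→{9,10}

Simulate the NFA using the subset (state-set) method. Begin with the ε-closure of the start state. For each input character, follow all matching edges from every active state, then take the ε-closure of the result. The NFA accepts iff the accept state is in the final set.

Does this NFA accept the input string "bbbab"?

start: ε-closure({0}) = {0}
'b' @ 1: {1,2}
'b' @ 2: {3,4,5,6,8,10}
'b' @ 3: {5,7,8,10}
'a' @ 4: {11,12}
'b' @ 5: {9,10,13}  [accepting]
final: {9,10,13}; accept 9 in set

Answer: ACCEPT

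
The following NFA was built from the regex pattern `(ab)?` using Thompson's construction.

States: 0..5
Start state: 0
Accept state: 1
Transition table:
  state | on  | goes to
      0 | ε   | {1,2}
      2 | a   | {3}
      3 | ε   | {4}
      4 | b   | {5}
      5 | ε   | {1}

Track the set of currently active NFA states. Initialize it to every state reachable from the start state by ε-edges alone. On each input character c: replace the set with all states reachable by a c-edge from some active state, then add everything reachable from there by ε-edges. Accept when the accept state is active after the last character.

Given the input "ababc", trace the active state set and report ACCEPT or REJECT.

initial (ε-close {0}): {0,1,2}
'a' @ 1: {3,4}
'b' @ 2: {1,5}  ✓accept
'a' @ 3: {}  — no active states
rest 'bc' ignored (set empty)
after full input: {}  (accept=1 not in)

Answer: REJECT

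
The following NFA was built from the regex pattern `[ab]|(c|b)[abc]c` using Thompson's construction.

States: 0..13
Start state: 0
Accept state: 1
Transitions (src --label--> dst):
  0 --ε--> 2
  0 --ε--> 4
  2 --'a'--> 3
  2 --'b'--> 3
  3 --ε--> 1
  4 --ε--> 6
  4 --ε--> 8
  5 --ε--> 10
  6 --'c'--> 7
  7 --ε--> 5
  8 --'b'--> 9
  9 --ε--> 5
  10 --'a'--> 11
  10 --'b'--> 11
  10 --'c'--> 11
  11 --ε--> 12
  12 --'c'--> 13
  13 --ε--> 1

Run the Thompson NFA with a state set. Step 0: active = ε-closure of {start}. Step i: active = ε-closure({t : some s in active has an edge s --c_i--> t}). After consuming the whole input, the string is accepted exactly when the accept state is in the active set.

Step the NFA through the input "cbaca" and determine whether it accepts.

Answer: REJECT

Steps:
start: ε-closure({0}) = {0,2,4,6,8}
'c' @ 1: {5,7,10}
'b' @ 2: {11,12}
'a' @ 3: {}  — dead — no transitions
rest 'ca' ignored (set empty)
after full input: {}  (accept=1 not in)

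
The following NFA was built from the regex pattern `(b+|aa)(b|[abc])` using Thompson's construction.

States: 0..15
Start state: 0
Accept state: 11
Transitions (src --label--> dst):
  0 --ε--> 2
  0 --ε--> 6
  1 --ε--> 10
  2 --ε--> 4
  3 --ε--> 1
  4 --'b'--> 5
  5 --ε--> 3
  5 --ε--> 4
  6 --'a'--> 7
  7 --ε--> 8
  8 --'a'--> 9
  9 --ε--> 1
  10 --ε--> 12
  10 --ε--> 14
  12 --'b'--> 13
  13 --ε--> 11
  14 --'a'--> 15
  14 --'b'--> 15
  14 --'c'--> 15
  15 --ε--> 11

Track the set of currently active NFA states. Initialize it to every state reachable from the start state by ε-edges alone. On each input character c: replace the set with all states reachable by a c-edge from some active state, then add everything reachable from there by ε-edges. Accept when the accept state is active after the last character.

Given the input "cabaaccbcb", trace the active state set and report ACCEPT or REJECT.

S₀ = ε-closure({0}) = {0,2,4,6}
'c' @ 1: {}  — state set empty
rest 'abaaccbcb' ignored (set empty)
end set {} — state 11 not in

Answer: REJECT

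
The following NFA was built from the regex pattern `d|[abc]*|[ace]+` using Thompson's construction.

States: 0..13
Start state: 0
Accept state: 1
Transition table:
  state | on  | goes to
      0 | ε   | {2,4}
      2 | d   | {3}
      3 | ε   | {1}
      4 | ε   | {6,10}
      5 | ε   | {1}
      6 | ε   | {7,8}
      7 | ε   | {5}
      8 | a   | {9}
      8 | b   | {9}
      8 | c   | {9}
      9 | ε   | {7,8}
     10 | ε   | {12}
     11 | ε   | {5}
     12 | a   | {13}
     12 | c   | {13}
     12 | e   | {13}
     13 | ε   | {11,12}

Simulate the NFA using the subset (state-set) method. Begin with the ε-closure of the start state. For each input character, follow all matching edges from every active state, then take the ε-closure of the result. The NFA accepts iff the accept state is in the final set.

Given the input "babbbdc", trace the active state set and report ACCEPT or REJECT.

start: ε-closure({0}) = {0,1,2,4,5,6,7,8,10,12}
'b' @ 1: {1,5,7,8,9}  (accept∈set)
'a' @ 2: {1,5,7,8,9}  (accept∈set)
'b' @ 3: {1,5,7,8,9}  (accept∈set)
'b' @ 4: {1,5,7,8,9}  (accept∈set)
'b' @ 5: {1,5,7,8,9}  (accept∈set)
'd' @ 6: {}  — no active states
rest 'c' ignored (set empty)
final: {}; accept 1 not in set

Answer: REJECT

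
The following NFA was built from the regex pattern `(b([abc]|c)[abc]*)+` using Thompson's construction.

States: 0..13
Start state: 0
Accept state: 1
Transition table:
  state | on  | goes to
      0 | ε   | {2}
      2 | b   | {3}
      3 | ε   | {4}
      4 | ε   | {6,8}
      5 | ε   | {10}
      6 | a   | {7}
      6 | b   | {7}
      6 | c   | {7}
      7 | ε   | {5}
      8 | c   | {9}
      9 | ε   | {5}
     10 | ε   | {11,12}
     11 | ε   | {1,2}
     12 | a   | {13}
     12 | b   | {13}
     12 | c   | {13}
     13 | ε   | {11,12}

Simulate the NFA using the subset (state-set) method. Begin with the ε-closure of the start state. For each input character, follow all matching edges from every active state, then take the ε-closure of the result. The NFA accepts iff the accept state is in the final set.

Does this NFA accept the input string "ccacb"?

Answer: REJECT

Trace:
S₀ = ε-closure({0}) = {0,2}
'c' @ 1: {}  — state set empty
rest 'cacb' ignored (set empty)
end set {} — state 1 not in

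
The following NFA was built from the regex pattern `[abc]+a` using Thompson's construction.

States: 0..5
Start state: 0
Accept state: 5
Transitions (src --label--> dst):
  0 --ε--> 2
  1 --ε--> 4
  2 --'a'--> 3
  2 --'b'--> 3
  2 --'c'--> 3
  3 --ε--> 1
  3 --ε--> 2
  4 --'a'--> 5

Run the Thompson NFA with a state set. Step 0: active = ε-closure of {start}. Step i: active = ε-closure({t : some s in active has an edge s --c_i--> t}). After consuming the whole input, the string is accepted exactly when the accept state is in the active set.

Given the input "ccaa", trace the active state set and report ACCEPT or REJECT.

Answer: ACCEPT

Derivation:
start: ε-closure({0}) = {0,2}
'c' @ 1: {1,2,3,4}
'c' @ 2: {1,2,3,4}
'a' @ 3: {1,2,3,4,5}  [accepting]
'a' @ 4: {1,2,3,4,5}  [accepting]
end set {1,2,3,4,5} — state 5 in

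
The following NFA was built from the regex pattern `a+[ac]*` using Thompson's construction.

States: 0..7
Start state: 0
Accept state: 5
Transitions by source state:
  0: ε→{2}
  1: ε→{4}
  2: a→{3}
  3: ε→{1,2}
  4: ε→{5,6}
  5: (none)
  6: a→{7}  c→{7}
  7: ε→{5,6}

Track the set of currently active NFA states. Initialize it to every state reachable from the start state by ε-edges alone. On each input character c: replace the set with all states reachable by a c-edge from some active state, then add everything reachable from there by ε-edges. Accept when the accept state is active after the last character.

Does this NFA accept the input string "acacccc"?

initial (ε-close {0}): {0,2}
'a' @ 1: {1,2,3,4,5,6}  (accept∈set)
'c' @ 2: {5,6,7}  (accept∈set)
'a' @ 3: {5,6,7}  (accept∈set)
'c' @ 4: {5,6,7}  (accept∈set)
'c' @ 5: {5,6,7}  (accept∈set)
'c' @ 6: {5,6,7}  (accept∈set)
'c' @ 7: {5,6,7}  (accept∈set)
final: {5,6,7}; accept 5 in set

Answer: ACCEPT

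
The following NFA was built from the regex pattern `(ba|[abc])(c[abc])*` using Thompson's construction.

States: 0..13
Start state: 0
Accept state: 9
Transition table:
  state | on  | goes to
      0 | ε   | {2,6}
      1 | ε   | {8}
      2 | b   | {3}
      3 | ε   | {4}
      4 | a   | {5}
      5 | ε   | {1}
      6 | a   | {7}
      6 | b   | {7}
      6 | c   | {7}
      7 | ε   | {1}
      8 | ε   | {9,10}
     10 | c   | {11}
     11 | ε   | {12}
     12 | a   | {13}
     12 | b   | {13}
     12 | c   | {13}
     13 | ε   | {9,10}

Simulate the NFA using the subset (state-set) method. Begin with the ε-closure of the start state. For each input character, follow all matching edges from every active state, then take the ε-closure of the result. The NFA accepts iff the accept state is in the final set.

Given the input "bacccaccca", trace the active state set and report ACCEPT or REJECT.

initial (ε-close {0}): {0,2,6}
'b' @ 1: {1,3,4,7,8,9,10}  [accepting]
'a' @ 2: {1,5,8,9,10}  [accepting]
'c' @ 3: {11,12}
'c' @ 4: {9,10,13}  [accepting]
'c' @ 5: {11,12}
'a' @ 6: {9,10,13}  [accepting]
'c' @ 7: {11,12}
'c' @ 8: {9,10,13}  [accepting]
'c' @ 9: {11,12}
'a' @ 10: {9,10,13}  [accepting]
after full input: {9,10,13}  (accept=9 in)

Answer: ACCEPT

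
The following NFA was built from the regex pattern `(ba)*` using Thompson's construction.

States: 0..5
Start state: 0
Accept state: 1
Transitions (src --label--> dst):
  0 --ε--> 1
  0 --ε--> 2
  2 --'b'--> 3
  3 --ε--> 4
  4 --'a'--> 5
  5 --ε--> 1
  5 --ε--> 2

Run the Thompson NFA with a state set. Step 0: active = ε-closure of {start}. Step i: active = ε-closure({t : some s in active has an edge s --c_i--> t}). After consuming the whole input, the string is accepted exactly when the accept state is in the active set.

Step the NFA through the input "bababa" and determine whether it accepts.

Answer: ACCEPT

Derivation:
initial (ε-close {0}): {0,1,2}
'b' @ 1: {3,4}
'a' @ 2: {1,2,5}  [accepting]
'b' @ 3: {3,4}
'a' @ 4: {1,2,5}  [accepting]
'b' @ 5: {3,4}
'a' @ 6: {1,2,5}  [accepting]
end set {1,2,5} — state 1 in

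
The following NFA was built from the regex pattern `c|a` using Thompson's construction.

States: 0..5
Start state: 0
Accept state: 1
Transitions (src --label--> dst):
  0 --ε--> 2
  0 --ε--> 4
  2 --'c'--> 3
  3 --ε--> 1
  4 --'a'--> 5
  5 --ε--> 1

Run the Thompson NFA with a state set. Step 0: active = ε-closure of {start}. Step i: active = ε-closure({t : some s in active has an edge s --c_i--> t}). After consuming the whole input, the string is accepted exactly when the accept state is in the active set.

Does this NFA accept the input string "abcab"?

Answer: REJECT

Steps:
start: ε-closure({0}) = {0,2,4}
'a' @ 1: {1,5}  (accept∈set)
'b' @ 2: {}  — no active states
rest 'cab' ignored (set empty)
final: {}; accept 1 not in set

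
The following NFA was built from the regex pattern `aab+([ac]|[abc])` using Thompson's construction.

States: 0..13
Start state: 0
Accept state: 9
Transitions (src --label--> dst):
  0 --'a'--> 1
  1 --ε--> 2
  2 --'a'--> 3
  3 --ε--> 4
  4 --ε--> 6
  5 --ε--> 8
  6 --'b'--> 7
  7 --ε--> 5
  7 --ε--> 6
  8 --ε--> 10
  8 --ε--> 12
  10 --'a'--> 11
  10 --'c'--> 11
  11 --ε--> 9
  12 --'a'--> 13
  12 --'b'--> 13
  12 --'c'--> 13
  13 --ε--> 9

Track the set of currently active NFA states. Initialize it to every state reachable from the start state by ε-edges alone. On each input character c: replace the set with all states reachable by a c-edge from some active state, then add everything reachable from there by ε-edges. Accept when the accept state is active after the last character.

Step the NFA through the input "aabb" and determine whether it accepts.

S₀ = ε-closure({0}) = {0}
'a' @ 1: {1,2}
'a' @ 2: {3,4,6}
'b' @ 3: {5,6,7,8,10,12}
'b' @ 4: {5,6,7,8,9,10,12,13}  (accept∈set)
end set {5,6,7,8,9,10,12,13} — state 9 in

Answer: ACCEPT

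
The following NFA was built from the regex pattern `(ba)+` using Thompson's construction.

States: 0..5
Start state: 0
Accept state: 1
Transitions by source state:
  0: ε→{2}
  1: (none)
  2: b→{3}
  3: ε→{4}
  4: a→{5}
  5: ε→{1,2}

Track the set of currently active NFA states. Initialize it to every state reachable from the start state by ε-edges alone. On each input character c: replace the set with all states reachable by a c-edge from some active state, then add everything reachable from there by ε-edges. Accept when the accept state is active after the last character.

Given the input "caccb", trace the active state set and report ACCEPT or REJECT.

Answer: REJECT

Trace:
S₀ = ε-closure({0}) = {0,2}
'c' @ 1: {}  — state set empty
rest 'accb' ignored (set empty)
final: {}; accept 1 not in set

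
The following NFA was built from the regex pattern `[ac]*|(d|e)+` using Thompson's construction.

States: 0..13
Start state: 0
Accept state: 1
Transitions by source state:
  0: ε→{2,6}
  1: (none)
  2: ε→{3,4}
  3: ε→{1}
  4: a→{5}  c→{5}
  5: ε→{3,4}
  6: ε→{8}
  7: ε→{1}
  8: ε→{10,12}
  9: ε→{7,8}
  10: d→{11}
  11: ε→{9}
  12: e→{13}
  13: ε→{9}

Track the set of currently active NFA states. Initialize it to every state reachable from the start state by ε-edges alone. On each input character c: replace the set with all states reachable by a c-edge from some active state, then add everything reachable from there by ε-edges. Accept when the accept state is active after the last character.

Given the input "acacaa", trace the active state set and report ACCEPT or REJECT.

Answer: ACCEPT

Trace:
S₀ = ε-closure({0}) = {0,1,2,3,4,6,8,10,12}
'a' @ 1: {1,3,4,5}  [accepting]
'c' @ 2: {1,3,4,5}  [accepting]
'a' @ 3: {1,3,4,5}  [accepting]
'c' @ 4: {1,3,4,5}  [accepting]
'a' @ 5: {1,3,4,5}  [accepting]
'a' @ 6: {1,3,4,5}  [accepting]
end set {1,3,4,5} — state 1 in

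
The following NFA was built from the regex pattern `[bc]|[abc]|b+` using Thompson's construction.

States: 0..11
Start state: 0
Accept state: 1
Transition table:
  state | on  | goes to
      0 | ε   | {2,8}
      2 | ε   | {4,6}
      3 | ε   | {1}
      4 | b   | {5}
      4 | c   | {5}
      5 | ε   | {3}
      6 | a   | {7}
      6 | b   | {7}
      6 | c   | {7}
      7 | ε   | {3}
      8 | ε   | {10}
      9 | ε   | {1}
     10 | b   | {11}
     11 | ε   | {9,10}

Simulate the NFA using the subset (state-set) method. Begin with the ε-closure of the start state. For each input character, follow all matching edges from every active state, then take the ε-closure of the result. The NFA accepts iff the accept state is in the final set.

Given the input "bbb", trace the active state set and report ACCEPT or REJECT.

initial (ε-close {0}): {0,2,4,6,8,10}
'b' @ 1: {1,3,5,7,9,10,11}  [accepting]
'b' @ 2: {1,9,10,11}  [accepting]
'b' @ 3: {1,9,10,11}  [accepting]
after full input: {1,9,10,11}  (accept=1 in)

Answer: ACCEPT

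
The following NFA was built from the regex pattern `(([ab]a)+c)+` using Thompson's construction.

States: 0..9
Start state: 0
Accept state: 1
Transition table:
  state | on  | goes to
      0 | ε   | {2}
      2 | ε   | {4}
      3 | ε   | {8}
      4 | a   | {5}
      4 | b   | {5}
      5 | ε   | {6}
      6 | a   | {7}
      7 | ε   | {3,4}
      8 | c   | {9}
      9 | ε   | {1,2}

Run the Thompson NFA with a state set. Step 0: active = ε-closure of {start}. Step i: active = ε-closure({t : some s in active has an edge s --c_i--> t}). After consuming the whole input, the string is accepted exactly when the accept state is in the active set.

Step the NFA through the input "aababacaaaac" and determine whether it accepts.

Answer: ACCEPT

Derivation:
initial (ε-close {0}): {0,2,4}
'a' @ 1: {5,6}
'a' @ 2: {3,4,7,8}
'b' @ 3: {5,6}
'a' @ 4: {3,4,7,8}
'b' @ 5: {5,6}
'a' @ 6: {3,4,7,8}
'c' @ 7: {1,2,4,9}  [accepting]
'a' @ 8: {5,6}
'a' @ 9: {3,4,7,8}
'a' @ 10: {5,6}
'a' @ 11: {3,4,7,8}
'c' @ 12: {1,2,4,9}  [accepting]
end set {1,2,4,9} — state 1 in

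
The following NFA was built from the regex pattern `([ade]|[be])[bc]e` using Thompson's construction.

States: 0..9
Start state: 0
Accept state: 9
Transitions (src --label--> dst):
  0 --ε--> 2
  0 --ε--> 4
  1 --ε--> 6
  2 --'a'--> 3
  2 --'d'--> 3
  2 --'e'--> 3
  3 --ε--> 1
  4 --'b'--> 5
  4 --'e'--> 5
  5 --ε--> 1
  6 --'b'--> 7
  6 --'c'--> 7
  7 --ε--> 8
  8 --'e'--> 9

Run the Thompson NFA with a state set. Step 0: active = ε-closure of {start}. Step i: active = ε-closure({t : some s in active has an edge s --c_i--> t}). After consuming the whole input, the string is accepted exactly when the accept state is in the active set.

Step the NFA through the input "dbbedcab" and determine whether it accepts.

S₀ = ε-closure({0}) = {0,2,4}
'd' @ 1: {1,3,6}
'b' @ 2: {7,8}
'b' @ 3: {}  — no active states
rest 'edcab' ignored (set empty)
end set {} — state 9 not in

Answer: REJECT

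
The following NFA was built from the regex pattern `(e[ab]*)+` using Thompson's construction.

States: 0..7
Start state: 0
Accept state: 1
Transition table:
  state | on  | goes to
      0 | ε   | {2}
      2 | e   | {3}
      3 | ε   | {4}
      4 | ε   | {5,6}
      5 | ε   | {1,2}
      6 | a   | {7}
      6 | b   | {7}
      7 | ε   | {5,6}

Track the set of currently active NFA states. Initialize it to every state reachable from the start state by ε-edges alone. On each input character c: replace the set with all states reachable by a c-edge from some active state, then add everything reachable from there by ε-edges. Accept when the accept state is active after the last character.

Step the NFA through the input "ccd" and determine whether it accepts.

Answer: REJECT

Trace:
initial (ε-close {0}): {0,2}
'c' @ 1: {}  — no active states
rest 'cd' ignored (set empty)
final: {}; accept 1 not in set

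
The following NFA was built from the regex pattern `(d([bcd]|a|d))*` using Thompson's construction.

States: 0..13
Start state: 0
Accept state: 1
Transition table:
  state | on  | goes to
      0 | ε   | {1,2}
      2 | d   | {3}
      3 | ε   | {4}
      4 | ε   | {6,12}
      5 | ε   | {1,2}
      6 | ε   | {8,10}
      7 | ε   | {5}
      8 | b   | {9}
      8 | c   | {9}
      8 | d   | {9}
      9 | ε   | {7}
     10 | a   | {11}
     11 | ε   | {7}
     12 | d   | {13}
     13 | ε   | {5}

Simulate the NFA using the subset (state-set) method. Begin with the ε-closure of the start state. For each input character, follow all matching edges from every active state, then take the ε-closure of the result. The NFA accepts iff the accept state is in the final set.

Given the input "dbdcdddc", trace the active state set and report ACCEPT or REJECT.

S₀ = ε-closure({0}) = {0,1,2}
'd' @ 1: {3,4,6,8,10,12}
'b' @ 2: {1,2,5,7,9}  ✓accept
'd' @ 3: {3,4,6,8,10,12}
'c' @ 4: {1,2,5,7,9}  ✓accept
'd' @ 5: {3,4,6,8,10,12}
'd' @ 6: {1,2,5,7,9,13}  ✓accept
'd' @ 7: {3,4,6,8,10,12}
'c' @ 8: {1,2,5,7,9}  ✓accept
end set {1,2,5,7,9} — state 1 in

Answer: ACCEPT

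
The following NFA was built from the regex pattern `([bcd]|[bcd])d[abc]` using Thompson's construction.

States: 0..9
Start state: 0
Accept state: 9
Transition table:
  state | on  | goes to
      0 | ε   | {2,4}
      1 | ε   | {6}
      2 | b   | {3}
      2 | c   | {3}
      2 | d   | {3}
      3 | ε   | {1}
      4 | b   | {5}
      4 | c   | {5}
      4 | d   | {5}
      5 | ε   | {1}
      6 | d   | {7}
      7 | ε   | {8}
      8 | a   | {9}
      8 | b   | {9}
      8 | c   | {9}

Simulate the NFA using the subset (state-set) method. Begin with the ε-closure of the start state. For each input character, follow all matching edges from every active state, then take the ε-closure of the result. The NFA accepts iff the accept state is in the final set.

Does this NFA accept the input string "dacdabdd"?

Answer: REJECT

Trace:
S₀ = ε-closure({0}) = {0,2,4}
'd' @ 1: {1,3,5,6}
'a' @ 2: {}  — no active states
rest 'cdabdd' ignored (set empty)
end set {} — state 9 not in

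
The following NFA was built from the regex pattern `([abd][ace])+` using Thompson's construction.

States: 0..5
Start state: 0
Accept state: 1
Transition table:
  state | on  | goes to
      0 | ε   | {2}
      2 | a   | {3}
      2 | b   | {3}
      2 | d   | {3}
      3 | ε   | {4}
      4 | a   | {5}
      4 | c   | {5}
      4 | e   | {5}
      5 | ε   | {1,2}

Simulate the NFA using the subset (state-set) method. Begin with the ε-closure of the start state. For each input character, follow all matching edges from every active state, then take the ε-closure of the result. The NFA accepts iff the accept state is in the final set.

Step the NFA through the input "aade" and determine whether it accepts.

S₀ = ε-closure({0}) = {0,2}
'a' @ 1: {3,4}
'a' @ 2: {1,2,5}  ✓accept
'd' @ 3: {3,4}
'e' @ 4: {1,2,5}  ✓accept
end set {1,2,5} — state 1 in

Answer: ACCEPT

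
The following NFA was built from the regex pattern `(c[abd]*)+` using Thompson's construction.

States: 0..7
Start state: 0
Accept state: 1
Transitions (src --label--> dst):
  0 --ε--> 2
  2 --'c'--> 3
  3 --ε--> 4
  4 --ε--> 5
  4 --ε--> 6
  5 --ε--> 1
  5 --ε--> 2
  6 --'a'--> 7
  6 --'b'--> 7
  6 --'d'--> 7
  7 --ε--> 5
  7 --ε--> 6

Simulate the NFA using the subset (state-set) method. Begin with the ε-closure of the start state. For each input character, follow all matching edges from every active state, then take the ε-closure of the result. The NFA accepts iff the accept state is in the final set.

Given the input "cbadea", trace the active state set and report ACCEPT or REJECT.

Answer: REJECT

Trace:
start: ε-closure({0}) = {0,2}
'c' @ 1: {1,2,3,4,5,6}  ✓accept
'b' @ 2: {1,2,5,6,7}  ✓accept
'a' @ 3: {1,2,5,6,7}  ✓accept
'd' @ 4: {1,2,5,6,7}  ✓accept
'e' @ 5: {}  — no active states
rest 'a' ignored (set empty)
final: {}; accept 1 not in set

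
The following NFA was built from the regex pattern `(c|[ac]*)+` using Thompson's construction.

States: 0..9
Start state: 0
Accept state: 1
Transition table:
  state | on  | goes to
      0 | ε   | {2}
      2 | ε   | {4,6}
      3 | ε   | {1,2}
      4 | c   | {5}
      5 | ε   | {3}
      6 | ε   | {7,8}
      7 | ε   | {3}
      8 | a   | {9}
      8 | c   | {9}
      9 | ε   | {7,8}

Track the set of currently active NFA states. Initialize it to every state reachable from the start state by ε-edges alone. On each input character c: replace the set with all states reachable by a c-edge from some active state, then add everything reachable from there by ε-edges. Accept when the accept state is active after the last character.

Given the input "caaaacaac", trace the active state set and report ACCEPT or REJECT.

Answer: ACCEPT

Derivation:
start: ε-closure({0}) = {0,1,2,3,4,6,7,8}
'c' @ 1: {1,2,3,4,5,6,7,8,9}  [accepting]
'a' @ 2: {1,2,3,4,6,7,8,9}  [accepting]
'a' @ 3: {1,2,3,4,6,7,8,9}  [accepting]
'a' @ 4: {1,2,3,4,6,7,8,9}  [accepting]
'a' @ 5: {1,2,3,4,6,7,8,9}  [accepting]
'c' @ 6: {1,2,3,4,5,6,7,8,9}  [accepting]
'a' @ 7: {1,2,3,4,6,7,8,9}  [accepting]
'a' @ 8: {1,2,3,4,6,7,8,9}  [accepting]
'c' @ 9: {1,2,3,4,5,6,7,8,9}  [accepting]
end set {1,2,3,4,5,6,7,8,9} — state 1 in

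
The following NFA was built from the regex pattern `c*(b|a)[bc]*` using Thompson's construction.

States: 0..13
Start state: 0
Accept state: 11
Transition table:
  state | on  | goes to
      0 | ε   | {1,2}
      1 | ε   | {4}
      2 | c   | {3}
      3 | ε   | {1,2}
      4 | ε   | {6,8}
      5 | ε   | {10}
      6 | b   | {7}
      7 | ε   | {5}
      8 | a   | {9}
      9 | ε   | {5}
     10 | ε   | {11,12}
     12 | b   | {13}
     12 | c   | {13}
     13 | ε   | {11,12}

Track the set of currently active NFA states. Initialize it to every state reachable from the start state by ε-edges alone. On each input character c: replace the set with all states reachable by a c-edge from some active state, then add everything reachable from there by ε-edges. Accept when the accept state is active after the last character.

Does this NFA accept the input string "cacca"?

start: ε-closure({0}) = {0,1,2,4,6,8}
'c' @ 1: {1,2,3,4,6,8}
'a' @ 2: {5,9,10,11,12}  [accepting]
'c' @ 3: {11,12,13}  [accepting]
'c' @ 4: {11,12,13}  [accepting]
'a' @ 5: {}  — no active states
end set {} — state 11 not in

Answer: REJECT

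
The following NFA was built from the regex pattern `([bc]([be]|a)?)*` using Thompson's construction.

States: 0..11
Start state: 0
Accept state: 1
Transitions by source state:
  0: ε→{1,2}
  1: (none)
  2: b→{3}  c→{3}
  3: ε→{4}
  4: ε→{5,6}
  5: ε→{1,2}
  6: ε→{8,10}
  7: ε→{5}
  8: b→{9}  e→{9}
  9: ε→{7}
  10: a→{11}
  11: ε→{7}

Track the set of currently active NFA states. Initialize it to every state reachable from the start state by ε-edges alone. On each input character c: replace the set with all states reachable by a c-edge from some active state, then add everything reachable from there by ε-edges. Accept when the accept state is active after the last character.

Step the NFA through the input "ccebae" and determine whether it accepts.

Answer: REJECT

Steps:
initial (ε-close {0}): {0,1,2}
'c' @ 1: {1,2,3,4,5,6,8,10}  ✓accept
'c' @ 2: {1,2,3,4,5,6,8,10}  ✓accept
'e' @ 3: {1,2,5,7,9}  ✓accept
'b' @ 4: {1,2,3,4,5,6,8,10}  ✓accept
'a' @ 5: {1,2,5,7,11}  ✓accept
'e' @ 6: {}  — state set empty
end set {} — state 1 not in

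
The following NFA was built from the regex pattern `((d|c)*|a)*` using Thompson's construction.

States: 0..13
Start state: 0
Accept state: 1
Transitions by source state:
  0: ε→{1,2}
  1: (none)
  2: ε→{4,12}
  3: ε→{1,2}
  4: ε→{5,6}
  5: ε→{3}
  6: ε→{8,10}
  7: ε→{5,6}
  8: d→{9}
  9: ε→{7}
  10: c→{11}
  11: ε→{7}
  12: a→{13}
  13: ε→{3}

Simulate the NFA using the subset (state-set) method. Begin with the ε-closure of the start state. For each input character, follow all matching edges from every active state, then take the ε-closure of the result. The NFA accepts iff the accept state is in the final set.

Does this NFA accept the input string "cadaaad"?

Answer: ACCEPT

Trace:
initial (ε-close {0}): {0,1,2,3,4,5,6,8,10,12}
'c' @ 1: {1,2,3,4,5,6,7,8,10,11,12}  [accepting]
'a' @ 2: {1,2,3,4,5,6,8,10,12,13}  [accepting]
'd' @ 3: {1,2,3,4,5,6,7,8,9,10,12}  [accepting]
'a' @ 4: {1,2,3,4,5,6,8,10,12,13}  [accepting]
'a' @ 5: {1,2,3,4,5,6,8,10,12,13}  [accepting]
'a' @ 6: {1,2,3,4,5,6,8,10,12,13}  [accepting]
'd' @ 7: {1,2,3,4,5,6,7,8,9,10,12}  [accepting]
end set {1,2,3,4,5,6,7,8,9,10,12} — state 1 in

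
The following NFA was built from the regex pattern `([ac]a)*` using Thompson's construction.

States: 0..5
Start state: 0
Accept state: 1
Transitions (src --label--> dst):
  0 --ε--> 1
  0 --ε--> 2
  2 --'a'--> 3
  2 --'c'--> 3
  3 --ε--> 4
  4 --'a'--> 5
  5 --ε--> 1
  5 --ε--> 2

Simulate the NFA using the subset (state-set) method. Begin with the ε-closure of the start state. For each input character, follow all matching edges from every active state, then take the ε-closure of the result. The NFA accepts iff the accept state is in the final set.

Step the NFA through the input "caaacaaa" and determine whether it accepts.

Answer: ACCEPT

Trace:
S₀ = ε-closure({0}) = {0,1,2}
'c' @ 1: {3,4}
'a' @ 2: {1,2,5}  (accept∈set)
'a' @ 3: {3,4}
'a' @ 4: {1,2,5}  (accept∈set)
'c' @ 5: {3,4}
'a' @ 6: {1,2,5}  (accept∈set)
'a' @ 7: {3,4}
'a' @ 8: {1,2,5}  (accept∈set)
end set {1,2,5} — state 1 in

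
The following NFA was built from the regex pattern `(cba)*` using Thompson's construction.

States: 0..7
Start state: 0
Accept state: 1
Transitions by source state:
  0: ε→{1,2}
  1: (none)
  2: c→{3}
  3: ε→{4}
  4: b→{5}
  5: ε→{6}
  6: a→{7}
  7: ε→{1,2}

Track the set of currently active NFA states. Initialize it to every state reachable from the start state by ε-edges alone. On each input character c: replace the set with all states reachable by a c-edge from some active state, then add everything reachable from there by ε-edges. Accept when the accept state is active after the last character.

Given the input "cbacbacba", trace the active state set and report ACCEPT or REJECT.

Answer: ACCEPT

Steps:
initial (ε-close {0}): {0,1,2}
'c' @ 1: {3,4}
'b' @ 2: {5,6}
'a' @ 3: {1,2,7}  [accepting]
'c' @ 4: {3,4}
'b' @ 5: {5,6}
'a' @ 6: {1,2,7}  [accepting]
'c' @ 7: {3,4}
'b' @ 8: {5,6}
'a' @ 9: {1,2,7}  [accepting]
final: {1,2,7}; accept 1 in set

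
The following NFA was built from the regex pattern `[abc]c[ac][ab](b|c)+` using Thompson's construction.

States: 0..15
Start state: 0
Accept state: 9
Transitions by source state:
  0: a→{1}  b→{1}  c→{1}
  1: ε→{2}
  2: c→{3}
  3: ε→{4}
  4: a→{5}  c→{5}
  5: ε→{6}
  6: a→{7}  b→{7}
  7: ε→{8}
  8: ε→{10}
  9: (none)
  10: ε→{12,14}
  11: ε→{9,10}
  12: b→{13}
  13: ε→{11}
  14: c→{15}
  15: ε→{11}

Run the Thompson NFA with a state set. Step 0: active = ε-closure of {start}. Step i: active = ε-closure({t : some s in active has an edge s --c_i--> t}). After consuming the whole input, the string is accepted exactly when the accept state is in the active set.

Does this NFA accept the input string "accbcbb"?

initial (ε-close {0}): {0}
'a' @ 1: {1,2}
'c' @ 2: {3,4}
'c' @ 3: {5,6}
'b' @ 4: {7,8,10,12,14}
'c' @ 5: {9,10,11,12,14,15}  ✓accept
'b' @ 6: {9,10,11,12,13,14}  ✓accept
'b' @ 7: {9,10,11,12,13,14}  ✓accept
final: {9,10,11,12,13,14}; accept 9 in set

Answer: ACCEPT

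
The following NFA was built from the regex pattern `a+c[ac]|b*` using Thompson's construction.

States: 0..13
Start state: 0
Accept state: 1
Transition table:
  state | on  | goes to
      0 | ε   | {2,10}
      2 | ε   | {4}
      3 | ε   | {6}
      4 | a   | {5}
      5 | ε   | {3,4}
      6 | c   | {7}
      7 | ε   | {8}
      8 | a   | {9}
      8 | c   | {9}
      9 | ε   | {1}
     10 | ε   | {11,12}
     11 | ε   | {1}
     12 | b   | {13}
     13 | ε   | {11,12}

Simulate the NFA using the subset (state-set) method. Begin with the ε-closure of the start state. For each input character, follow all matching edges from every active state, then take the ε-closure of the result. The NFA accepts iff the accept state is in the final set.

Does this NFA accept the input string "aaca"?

Answer: ACCEPT

Trace:
start: ε-closure({0}) = {0,1,2,4,10,11,12}
'a' @ 1: {3,4,5,6}
'a' @ 2: {3,4,5,6}
'c' @ 3: {7,8}
'a' @ 4: {1,9}  [accepting]
end set {1,9} — state 1 in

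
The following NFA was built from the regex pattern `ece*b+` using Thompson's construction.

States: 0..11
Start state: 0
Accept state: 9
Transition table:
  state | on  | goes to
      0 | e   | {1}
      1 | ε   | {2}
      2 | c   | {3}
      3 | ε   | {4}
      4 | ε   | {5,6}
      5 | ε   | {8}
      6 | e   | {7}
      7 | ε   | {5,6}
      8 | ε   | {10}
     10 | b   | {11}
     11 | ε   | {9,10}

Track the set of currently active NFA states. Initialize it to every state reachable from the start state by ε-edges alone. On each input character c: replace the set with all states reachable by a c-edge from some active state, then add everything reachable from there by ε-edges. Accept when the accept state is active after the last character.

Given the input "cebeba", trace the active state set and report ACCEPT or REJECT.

Answer: REJECT

Derivation:
S₀ = ε-closure({0}) = {0}
'c' @ 1: {}  — dead — no transitions
rest 'ebeba' ignored (set empty)
after full input: {}  (accept=9 not in)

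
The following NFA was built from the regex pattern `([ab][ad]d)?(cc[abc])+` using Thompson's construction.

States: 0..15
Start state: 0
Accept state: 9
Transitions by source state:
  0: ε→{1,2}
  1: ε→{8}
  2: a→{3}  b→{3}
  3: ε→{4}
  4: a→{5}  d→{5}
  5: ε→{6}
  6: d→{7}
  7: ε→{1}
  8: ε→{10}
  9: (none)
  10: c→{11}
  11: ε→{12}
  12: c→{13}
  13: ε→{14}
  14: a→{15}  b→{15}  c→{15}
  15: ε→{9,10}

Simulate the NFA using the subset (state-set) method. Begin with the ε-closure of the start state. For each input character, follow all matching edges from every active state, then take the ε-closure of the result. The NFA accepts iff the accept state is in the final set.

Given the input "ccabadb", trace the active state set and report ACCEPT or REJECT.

Answer: REJECT

Trace:
initial (ε-close {0}): {0,1,2,8,10}
'c' @ 1: {11,12}
'c' @ 2: {13,14}
'a' @ 3: {9,10,15}  ✓accept
'b' @ 4: {}  — state set empty
rest 'adb' ignored (set empty)
after full input: {}  (accept=9 not in)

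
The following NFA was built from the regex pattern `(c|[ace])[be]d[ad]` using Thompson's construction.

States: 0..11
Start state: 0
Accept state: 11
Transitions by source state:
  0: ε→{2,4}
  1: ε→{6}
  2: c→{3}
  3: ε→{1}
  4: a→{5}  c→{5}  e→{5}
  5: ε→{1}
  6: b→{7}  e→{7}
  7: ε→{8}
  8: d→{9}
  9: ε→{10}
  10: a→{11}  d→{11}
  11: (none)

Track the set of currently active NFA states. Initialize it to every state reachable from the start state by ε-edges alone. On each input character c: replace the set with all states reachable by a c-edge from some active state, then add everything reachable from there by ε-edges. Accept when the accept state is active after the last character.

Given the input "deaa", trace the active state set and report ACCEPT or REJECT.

Answer: REJECT

Steps:
start: ε-closure({0}) = {0,2,4}
'd' @ 1: {}  — state set empty
rest 'eaa' ignored (set empty)
final: {}; accept 11 not in set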